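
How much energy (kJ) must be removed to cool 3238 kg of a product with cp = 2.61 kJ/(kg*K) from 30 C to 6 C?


dT = 30 - (6) = 24 K
Q = m * cp * dT = 3238 * 2.61 * 24
Q = 202828 kJ

202828


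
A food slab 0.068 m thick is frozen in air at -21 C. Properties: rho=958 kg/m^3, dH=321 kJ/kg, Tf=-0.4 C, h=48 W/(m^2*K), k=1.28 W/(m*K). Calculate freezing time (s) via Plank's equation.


dT = -0.4 - (-21) = 20.6 K
term1 = a/(2h) = 0.068/(2*48) = 0.0007083333333
term2 = a^2/(8k) = 0.068^2/(8*1.28) = 0.0004515625
t = rho*dH*1000/dT * (term1 + term2)
t = 958*321*1000/20.6 * (0.0007083333333 + 0.0004515625)
t = 17315 s

17315


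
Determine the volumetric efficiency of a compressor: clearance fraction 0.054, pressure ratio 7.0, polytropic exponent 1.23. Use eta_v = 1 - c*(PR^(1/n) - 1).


PR^(1/n) = 7.0^(1/1.23) = 4.86487378
eta_v = 1 - 0.054 * (4.86487378 - 1)
eta_v = 0.7913

0.7913


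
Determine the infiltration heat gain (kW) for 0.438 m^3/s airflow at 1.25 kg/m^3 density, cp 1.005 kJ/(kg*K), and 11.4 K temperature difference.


Q = V_dot * rho * cp * dT
Q = 0.438 * 1.25 * 1.005 * 11.4
Q = 6.273 kW

6.273


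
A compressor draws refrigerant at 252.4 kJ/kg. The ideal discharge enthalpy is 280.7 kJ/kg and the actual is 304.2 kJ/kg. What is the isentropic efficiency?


dh_ideal = 280.7 - 252.4 = 28.3 kJ/kg
dh_actual = 304.2 - 252.4 = 51.8 kJ/kg
eta_s = dh_ideal / dh_actual = 28.3 / 51.8
eta_s = 0.5463

0.5463


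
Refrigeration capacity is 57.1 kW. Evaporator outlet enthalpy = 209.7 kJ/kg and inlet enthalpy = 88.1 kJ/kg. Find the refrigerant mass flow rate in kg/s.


dh = 209.7 - 88.1 = 121.6 kJ/kg
m_dot = Q / dh = 57.1 / 121.6 = 0.4696 kg/s

0.4696


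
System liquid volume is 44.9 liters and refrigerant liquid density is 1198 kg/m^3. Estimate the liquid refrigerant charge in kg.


Charge = V * rho / 1000
Charge = 44.9 * 1198 / 1000
Charge = 53.79 kg

53.79


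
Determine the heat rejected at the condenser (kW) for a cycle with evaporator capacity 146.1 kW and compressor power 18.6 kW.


Q_cond = Q_evap + W
Q_cond = 146.1 + 18.6
Q_cond = 164.7 kW

164.7


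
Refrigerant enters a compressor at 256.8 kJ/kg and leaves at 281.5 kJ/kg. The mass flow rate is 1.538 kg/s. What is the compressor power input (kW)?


dh = 281.5 - 256.8 = 24.7 kJ/kg
W = m_dot * dh = 1.538 * 24.7 = 37.99 kW

37.99


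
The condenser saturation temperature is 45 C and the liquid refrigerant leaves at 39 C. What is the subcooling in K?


Subcooling = T_cond - T_liquid
Subcooling = 45 - 39
Subcooling = 6 K

6


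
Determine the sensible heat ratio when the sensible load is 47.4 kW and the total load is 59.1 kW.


SHR = Q_sensible / Q_total
SHR = 47.4 / 59.1
SHR = 0.802

0.802


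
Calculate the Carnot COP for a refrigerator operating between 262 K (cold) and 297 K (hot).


dT = 297 - 262 = 35 K
COP_carnot = T_cold / dT = 262 / 35
COP_carnot = 7.486

7.486


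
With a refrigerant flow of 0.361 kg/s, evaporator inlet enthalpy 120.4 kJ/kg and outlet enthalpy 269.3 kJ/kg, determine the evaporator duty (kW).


dh = 269.3 - 120.4 = 148.9 kJ/kg
Q_evap = m_dot * dh = 0.361 * 148.9
Q_evap = 53.75 kW

53.75


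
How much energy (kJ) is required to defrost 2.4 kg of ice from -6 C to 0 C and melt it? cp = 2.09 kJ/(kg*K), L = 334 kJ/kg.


Sensible heat = cp * dT = 2.09 * 6 = 12.54 kJ/kg
Total per kg = 12.54 + 334 = 346.54 kJ/kg
Q = m * total = 2.4 * 346.54
Q = 831.7 kJ

831.7


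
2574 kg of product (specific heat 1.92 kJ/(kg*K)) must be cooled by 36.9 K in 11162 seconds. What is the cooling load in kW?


Q = m * cp * dT / t
Q = 2574 * 1.92 * 36.9 / 11162
Q = 16.338 kW

16.338


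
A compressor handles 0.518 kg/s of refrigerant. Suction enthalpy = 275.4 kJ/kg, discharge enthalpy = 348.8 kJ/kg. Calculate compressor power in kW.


dh = 348.8 - 275.4 = 73.4 kJ/kg
W = m_dot * dh = 0.518 * 73.4 = 38.02 kW

38.02


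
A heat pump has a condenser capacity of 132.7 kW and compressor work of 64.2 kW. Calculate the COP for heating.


COP_hp = Q_cond / W
COP_hp = 132.7 / 64.2
COP_hp = 2.067

2.067


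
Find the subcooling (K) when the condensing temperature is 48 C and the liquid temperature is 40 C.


Subcooling = T_cond - T_liquid
Subcooling = 48 - 40
Subcooling = 8 K

8


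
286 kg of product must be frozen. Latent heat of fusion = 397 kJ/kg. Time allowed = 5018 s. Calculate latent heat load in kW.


Q_lat = m * h_fg / t
Q_lat = 286 * 397 / 5018
Q_lat = 22.63 kW

22.63


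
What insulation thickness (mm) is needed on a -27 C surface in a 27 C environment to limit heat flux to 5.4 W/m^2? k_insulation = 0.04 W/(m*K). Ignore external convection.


dT = 27 - (-27) = 54 K
thickness = k * dT / q_max * 1000
thickness = 0.04 * 54 / 5.4 * 1000
thickness = 400.0 mm

400.0


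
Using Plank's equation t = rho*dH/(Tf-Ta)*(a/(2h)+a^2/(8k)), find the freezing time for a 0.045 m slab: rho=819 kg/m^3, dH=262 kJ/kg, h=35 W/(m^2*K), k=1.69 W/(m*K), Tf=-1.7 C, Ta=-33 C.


dT = -1.7 - (-33) = 31.3 K
term1 = a/(2h) = 0.045/(2*35) = 0.0006428571429
term2 = a^2/(8k) = 0.045^2/(8*1.69) = 0.0001497781065
t = rho*dH*1000/dT * (term1 + term2)
t = 819*262*1000/31.3 * (0.0006428571429 + 0.0001497781065)
t = 5434 s

5434


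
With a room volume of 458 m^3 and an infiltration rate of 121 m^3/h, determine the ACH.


ACH = flow / volume
ACH = 121 / 458
ACH = 0.264

0.264


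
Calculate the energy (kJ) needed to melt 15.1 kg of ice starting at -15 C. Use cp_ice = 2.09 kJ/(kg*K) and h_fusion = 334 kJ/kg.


Sensible heat = cp * dT = 2.09 * 15 = 31.35 kJ/kg
Total per kg = 31.35 + 334 = 365.35 kJ/kg
Q = m * total = 15.1 * 365.35
Q = 5516.8 kJ

5516.8


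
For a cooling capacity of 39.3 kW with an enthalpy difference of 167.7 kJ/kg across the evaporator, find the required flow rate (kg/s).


m_dot = Q / dh
m_dot = 39.3 / 167.7
m_dot = 0.2343 kg/s

0.2343


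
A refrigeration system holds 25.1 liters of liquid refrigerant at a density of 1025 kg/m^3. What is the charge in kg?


Charge = V * rho / 1000
Charge = 25.1 * 1025 / 1000
Charge = 25.73 kg

25.73


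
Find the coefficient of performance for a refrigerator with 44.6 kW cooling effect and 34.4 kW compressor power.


COP = Q_evap / W
COP = 44.6 / 34.4
COP = 1.297

1.297


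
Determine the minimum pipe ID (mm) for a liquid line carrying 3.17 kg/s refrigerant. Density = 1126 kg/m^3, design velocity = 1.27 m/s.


A = m_dot / (rho * v) = 3.17 / (1126 * 1.27) = 0.002216752213 m^2
d = sqrt(4*A/pi) * 1000
d = 53.1 mm

53.1


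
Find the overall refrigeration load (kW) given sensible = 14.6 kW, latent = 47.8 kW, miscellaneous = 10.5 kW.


Q_total = Q_s + Q_l + Q_misc
Q_total = 14.6 + 47.8 + 10.5
Q_total = 72.9 kW

72.9


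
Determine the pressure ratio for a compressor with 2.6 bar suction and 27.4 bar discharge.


PR = P_high / P_low
PR = 27.4 / 2.6
PR = 10.538

10.538


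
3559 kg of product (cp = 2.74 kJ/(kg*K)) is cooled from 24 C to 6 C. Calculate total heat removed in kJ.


dT = 24 - (6) = 18 K
Q = m * cp * dT = 3559 * 2.74 * 18
Q = 175530 kJ

175530


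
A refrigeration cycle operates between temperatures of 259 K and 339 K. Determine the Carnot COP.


dT = 339 - 259 = 80 K
COP_carnot = T_cold / dT = 259 / 80
COP_carnot = 3.238

3.238


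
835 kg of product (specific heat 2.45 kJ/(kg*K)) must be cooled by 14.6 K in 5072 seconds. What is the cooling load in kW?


Q = m * cp * dT / t
Q = 835 * 2.45 * 14.6 / 5072
Q = 5.889 kW

5.889


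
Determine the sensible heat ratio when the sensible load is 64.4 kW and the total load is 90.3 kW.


SHR = Q_sensible / Q_total
SHR = 64.4 / 90.3
SHR = 0.713

0.713


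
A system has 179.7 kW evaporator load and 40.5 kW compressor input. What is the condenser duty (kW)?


Q_cond = Q_evap + W
Q_cond = 179.7 + 40.5
Q_cond = 220.2 kW

220.2


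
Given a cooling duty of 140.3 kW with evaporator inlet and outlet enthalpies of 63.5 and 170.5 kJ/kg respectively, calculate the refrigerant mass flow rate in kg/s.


dh = 170.5 - 63.5 = 107.0 kJ/kg
m_dot = Q / dh = 140.3 / 107.0 = 1.3112 kg/s

1.3112


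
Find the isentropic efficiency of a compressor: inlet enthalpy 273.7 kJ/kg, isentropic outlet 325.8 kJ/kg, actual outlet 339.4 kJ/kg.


dh_ideal = 325.8 - 273.7 = 52.1 kJ/kg
dh_actual = 339.4 - 273.7 = 65.7 kJ/kg
eta_s = dh_ideal / dh_actual = 52.1 / 65.7
eta_s = 0.793

0.793


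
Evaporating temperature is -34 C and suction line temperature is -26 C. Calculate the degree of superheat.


Superheat = T_suction - T_evap
Superheat = -26 - (-34)
Superheat = 8 K

8


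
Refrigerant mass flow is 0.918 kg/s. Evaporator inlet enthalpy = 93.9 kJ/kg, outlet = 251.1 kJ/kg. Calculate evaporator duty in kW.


dh = 251.1 - 93.9 = 157.2 kJ/kg
Q_evap = m_dot * dh = 0.918 * 157.2
Q_evap = 144.31 kW

144.31


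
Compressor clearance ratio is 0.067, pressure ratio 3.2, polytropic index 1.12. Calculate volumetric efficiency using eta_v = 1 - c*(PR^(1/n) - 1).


PR^(1/n) = 3.2^(1/1.12) = 2.82505408
eta_v = 1 - 0.067 * (2.82505408 - 1)
eta_v = 0.8777

0.8777


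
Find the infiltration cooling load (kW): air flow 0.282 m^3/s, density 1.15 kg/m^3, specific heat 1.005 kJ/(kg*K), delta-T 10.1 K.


Q = V_dot * rho * cp * dT
Q = 0.282 * 1.15 * 1.005 * 10.1
Q = 3.292 kW

3.292


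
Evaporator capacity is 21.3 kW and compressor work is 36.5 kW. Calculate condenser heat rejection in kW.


Q_cond = Q_evap + W
Q_cond = 21.3 + 36.5
Q_cond = 57.8 kW

57.8


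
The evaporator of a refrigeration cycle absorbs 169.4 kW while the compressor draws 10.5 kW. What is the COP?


COP = Q_evap / W
COP = 169.4 / 10.5
COP = 16.133

16.133


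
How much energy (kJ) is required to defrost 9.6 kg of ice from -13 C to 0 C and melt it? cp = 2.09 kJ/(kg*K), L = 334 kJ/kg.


Sensible heat = cp * dT = 2.09 * 13 = 27.17 kJ/kg
Total per kg = 27.17 + 334 = 361.17 kJ/kg
Q = m * total = 9.6 * 361.17
Q = 3467.2 kJ

3467.2


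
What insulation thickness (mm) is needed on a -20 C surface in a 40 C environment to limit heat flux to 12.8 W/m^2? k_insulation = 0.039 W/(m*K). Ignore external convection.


dT = 40 - (-20) = 60 K
thickness = k * dT / q_max * 1000
thickness = 0.039 * 60 / 12.8 * 1000
thickness = 182.8 mm

182.8


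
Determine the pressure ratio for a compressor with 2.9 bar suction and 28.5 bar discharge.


PR = P_high / P_low
PR = 28.5 / 2.9
PR = 9.828

9.828


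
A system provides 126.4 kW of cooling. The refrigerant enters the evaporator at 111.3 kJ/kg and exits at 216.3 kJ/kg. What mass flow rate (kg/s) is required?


dh = 216.3 - 111.3 = 105.0 kJ/kg
m_dot = Q / dh = 126.4 / 105.0 = 1.2038 kg/s

1.2038


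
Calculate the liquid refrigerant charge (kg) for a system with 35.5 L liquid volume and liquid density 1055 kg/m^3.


Charge = V * rho / 1000
Charge = 35.5 * 1055 / 1000
Charge = 37.45 kg

37.45


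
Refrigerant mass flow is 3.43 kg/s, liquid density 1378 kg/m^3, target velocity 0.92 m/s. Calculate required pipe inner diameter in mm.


A = m_dot / (rho * v) = 3.43 / (1378 * 0.92) = 0.002705559412 m^2
d = sqrt(4*A/pi) * 1000
d = 58.7 mm

58.7


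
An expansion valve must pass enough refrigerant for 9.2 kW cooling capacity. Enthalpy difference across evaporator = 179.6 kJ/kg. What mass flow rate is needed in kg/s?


m_dot = Q / dh
m_dot = 9.2 / 179.6
m_dot = 0.0512 kg/s

0.0512


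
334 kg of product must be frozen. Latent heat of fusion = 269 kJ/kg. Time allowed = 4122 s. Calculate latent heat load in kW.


Q_lat = m * h_fg / t
Q_lat = 334 * 269 / 4122
Q_lat = 21.8 kW

21.8


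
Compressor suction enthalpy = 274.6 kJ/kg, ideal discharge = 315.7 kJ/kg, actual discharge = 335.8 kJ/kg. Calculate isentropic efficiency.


dh_ideal = 315.7 - 274.6 = 41.1 kJ/kg
dh_actual = 335.8 - 274.6 = 61.2 kJ/kg
eta_s = dh_ideal / dh_actual = 41.1 / 61.2
eta_s = 0.6716

0.6716


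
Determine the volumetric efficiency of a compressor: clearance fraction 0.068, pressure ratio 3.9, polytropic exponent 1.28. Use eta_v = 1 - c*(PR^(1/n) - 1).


PR^(1/n) = 3.9^(1/1.28) = 2.8958044
eta_v = 1 - 0.068 * (2.8958044 - 1)
eta_v = 0.8711

0.8711


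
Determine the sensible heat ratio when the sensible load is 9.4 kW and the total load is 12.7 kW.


SHR = Q_sensible / Q_total
SHR = 9.4 / 12.7
SHR = 0.74

0.74


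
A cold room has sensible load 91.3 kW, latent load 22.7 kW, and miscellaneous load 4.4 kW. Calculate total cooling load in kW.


Q_total = Q_s + Q_l + Q_misc
Q_total = 91.3 + 22.7 + 4.4
Q_total = 118.4 kW

118.4


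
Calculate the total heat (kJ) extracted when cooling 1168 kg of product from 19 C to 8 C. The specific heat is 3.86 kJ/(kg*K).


dT = 19 - (8) = 11 K
Q = m * cp * dT = 1168 * 3.86 * 11
Q = 49593 kJ

49593


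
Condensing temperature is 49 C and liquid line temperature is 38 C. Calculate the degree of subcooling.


Subcooling = T_cond - T_liquid
Subcooling = 49 - 38
Subcooling = 11 K

11


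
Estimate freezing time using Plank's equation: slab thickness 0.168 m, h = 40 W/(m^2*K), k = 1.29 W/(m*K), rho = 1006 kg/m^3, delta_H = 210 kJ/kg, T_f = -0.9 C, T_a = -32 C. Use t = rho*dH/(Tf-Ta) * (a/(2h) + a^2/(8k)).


dT = -0.9 - (-32) = 31.1 K
term1 = a/(2h) = 0.168/(2*40) = 0.0021
term2 = a^2/(8k) = 0.168^2/(8*1.29) = 0.002734883721
t = rho*dH*1000/dT * (term1 + term2)
t = 1006*210*1000/31.1 * (0.0021 + 0.002734883721)
t = 32843 s

32843


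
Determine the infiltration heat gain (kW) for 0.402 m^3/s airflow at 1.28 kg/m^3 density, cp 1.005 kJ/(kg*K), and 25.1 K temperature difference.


Q = V_dot * rho * cp * dT
Q = 0.402 * 1.28 * 1.005 * 25.1
Q = 12.98 kW

12.98


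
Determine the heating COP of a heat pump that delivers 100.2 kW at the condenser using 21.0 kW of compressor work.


COP_hp = Q_cond / W
COP_hp = 100.2 / 21.0
COP_hp = 4.771

4.771


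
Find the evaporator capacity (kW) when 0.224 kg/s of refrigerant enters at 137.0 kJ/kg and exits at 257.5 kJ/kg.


dh = 257.5 - 137.0 = 120.5 kJ/kg
Q_evap = m_dot * dh = 0.224 * 120.5
Q_evap = 26.99 kW

26.99


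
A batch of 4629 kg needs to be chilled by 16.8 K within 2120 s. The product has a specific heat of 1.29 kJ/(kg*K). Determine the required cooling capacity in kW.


Q = m * cp * dT / t
Q = 4629 * 1.29 * 16.8 / 2120
Q = 47.321 kW

47.321


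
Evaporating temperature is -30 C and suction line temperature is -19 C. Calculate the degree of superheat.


Superheat = T_suction - T_evap
Superheat = -19 - (-30)
Superheat = 11 K

11


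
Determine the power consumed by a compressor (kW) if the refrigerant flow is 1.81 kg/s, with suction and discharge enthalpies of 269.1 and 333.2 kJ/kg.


dh = 333.2 - 269.1 = 64.1 kJ/kg
W = m_dot * dh = 1.81 * 64.1 = 116.02 kW

116.02


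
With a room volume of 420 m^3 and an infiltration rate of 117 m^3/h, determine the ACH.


ACH = flow / volume
ACH = 117 / 420
ACH = 0.279

0.279


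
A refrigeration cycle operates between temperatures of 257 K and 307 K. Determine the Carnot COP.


dT = 307 - 257 = 50 K
COP_carnot = T_cold / dT = 257 / 50
COP_carnot = 5.14

5.14


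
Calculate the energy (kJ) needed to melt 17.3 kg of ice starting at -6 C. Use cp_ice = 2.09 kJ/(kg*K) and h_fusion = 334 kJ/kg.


Sensible heat = cp * dT = 2.09 * 6 = 12.54 kJ/kg
Total per kg = 12.54 + 334 = 346.54 kJ/kg
Q = m * total = 17.3 * 346.54
Q = 5995.1 kJ

5995.1


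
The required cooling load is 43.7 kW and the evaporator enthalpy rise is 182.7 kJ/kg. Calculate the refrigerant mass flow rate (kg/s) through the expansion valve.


m_dot = Q / dh
m_dot = 43.7 / 182.7
m_dot = 0.2392 kg/s

0.2392


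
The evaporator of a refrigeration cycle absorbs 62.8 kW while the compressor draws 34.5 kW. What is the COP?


COP = Q_evap / W
COP = 62.8 / 34.5
COP = 1.82

1.82


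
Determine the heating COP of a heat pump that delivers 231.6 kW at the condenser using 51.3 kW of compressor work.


COP_hp = Q_cond / W
COP_hp = 231.6 / 51.3
COP_hp = 4.515

4.515


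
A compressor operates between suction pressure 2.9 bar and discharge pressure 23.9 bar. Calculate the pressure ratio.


PR = P_high / P_low
PR = 23.9 / 2.9
PR = 8.241

8.241


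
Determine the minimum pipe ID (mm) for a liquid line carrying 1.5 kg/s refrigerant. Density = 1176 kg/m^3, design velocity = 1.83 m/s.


A = m_dot / (rho * v) = 1.5 / (1176 * 1.83) = 0.0006970001115 m^2
d = sqrt(4*A/pi) * 1000
d = 29.8 mm

29.8


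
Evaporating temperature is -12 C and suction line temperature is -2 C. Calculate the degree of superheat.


Superheat = T_suction - T_evap
Superheat = -2 - (-12)
Superheat = 10 K

10


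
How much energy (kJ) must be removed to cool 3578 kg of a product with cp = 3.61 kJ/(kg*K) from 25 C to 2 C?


dT = 25 - (2) = 23 K
Q = m * cp * dT = 3578 * 3.61 * 23
Q = 297081 kJ

297081


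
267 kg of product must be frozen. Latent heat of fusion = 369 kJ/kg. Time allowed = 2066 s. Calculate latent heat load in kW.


Q_lat = m * h_fg / t
Q_lat = 267 * 369 / 2066
Q_lat = 47.69 kW

47.69


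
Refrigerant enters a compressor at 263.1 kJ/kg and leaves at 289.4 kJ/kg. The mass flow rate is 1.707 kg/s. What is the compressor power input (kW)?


dh = 289.4 - 263.1 = 26.3 kJ/kg
W = m_dot * dh = 1.707 * 26.3 = 44.89 kW

44.89


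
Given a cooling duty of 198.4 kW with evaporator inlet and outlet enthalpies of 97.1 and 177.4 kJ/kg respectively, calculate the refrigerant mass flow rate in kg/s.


dh = 177.4 - 97.1 = 80.3 kJ/kg
m_dot = Q / dh = 198.4 / 80.3 = 2.4707 kg/s

2.4707


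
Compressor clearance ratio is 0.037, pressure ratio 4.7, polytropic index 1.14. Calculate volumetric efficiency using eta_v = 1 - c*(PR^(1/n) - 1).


PR^(1/n) = 4.7^(1/1.14) = 3.88650763
eta_v = 1 - 0.037 * (3.88650763 - 1)
eta_v = 0.8932

0.8932


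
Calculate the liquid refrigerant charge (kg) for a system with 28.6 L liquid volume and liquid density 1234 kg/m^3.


Charge = V * rho / 1000
Charge = 28.6 * 1234 / 1000
Charge = 35.29 kg

35.29


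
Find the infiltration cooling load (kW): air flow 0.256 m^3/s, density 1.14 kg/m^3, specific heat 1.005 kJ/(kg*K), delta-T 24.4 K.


Q = V_dot * rho * cp * dT
Q = 0.256 * 1.14 * 1.005 * 24.4
Q = 7.157 kW

7.157


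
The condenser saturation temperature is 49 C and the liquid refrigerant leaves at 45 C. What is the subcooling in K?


Subcooling = T_cond - T_liquid
Subcooling = 49 - 45
Subcooling = 4 K

4


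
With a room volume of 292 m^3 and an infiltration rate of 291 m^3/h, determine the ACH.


ACH = flow / volume
ACH = 291 / 292
ACH = 0.997

0.997


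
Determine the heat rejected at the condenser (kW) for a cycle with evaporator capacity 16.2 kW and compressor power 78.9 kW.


Q_cond = Q_evap + W
Q_cond = 16.2 + 78.9
Q_cond = 95.1 kW

95.1


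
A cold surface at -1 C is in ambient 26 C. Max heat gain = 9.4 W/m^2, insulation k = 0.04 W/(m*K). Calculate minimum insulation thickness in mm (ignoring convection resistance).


dT = 26 - (-1) = 27 K
thickness = k * dT / q_max * 1000
thickness = 0.04 * 27 / 9.4 * 1000
thickness = 114.9 mm

114.9


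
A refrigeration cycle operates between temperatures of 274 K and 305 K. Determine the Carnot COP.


dT = 305 - 274 = 31 K
COP_carnot = T_cold / dT = 274 / 31
COP_carnot = 8.839

8.839


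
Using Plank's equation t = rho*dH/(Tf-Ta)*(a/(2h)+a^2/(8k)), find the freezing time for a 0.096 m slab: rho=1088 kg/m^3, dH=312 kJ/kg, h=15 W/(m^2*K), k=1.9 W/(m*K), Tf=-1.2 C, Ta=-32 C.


dT = -1.2 - (-32) = 30.8 K
term1 = a/(2h) = 0.096/(2*15) = 0.0032
term2 = a^2/(8k) = 0.096^2/(8*1.9) = 0.0006063157895
t = rho*dH*1000/dT * (term1 + term2)
t = 1088*312*1000/30.8 * (0.0032 + 0.0006063157895)
t = 41951 s

41951


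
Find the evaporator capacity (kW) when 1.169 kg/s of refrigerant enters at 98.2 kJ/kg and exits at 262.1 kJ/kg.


dh = 262.1 - 98.2 = 163.9 kJ/kg
Q_evap = m_dot * dh = 1.169 * 163.9
Q_evap = 191.6 kW

191.6


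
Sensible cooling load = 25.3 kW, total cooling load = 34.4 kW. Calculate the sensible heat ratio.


SHR = Q_sensible / Q_total
SHR = 25.3 / 34.4
SHR = 0.735

0.735


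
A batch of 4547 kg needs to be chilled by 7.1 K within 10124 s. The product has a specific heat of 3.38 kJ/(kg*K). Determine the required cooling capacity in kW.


Q = m * cp * dT / t
Q = 4547 * 3.38 * 7.1 / 10124
Q = 10.778 kW

10.778


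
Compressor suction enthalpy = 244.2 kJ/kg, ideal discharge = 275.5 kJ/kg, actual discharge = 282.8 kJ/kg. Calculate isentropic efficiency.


dh_ideal = 275.5 - 244.2 = 31.3 kJ/kg
dh_actual = 282.8 - 244.2 = 38.6 kJ/kg
eta_s = dh_ideal / dh_actual = 31.3 / 38.6
eta_s = 0.8109

0.8109


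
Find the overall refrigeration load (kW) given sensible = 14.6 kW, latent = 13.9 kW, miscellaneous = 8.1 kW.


Q_total = Q_s + Q_l + Q_misc
Q_total = 14.6 + 13.9 + 8.1
Q_total = 36.6 kW

36.6


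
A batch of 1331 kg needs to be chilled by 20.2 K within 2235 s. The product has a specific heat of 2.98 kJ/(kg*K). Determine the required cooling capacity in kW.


Q = m * cp * dT / t
Q = 1331 * 2.98 * 20.2 / 2235
Q = 35.848 kW

35.848


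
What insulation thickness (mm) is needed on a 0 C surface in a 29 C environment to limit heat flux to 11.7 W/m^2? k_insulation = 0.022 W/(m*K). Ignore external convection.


dT = 29 - (0) = 29 K
thickness = k * dT / q_max * 1000
thickness = 0.022 * 29 / 11.7 * 1000
thickness = 54.5 mm

54.5


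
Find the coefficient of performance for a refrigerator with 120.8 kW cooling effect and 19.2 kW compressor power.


COP = Q_evap / W
COP = 120.8 / 19.2
COP = 6.292

6.292


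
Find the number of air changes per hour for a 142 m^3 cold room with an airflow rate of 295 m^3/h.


ACH = flow / volume
ACH = 295 / 142
ACH = 2.077

2.077


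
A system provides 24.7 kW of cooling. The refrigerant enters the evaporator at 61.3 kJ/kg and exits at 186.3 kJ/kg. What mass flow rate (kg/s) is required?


dh = 186.3 - 61.3 = 125.0 kJ/kg
m_dot = Q / dh = 24.7 / 125.0 = 0.1976 kg/s

0.1976


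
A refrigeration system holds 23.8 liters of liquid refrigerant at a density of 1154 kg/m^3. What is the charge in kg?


Charge = V * rho / 1000
Charge = 23.8 * 1154 / 1000
Charge = 27.47 kg

27.47


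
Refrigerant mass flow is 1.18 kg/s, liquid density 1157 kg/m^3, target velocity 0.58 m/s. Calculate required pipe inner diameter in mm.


A = m_dot / (rho * v) = 1.18 / (1157 * 0.58) = 0.001758412064 m^2
d = sqrt(4*A/pi) * 1000
d = 47.3 mm

47.3


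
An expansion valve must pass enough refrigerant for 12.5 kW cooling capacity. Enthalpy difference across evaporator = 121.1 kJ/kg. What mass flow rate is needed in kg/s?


m_dot = Q / dh
m_dot = 12.5 / 121.1
m_dot = 0.1032 kg/s

0.1032


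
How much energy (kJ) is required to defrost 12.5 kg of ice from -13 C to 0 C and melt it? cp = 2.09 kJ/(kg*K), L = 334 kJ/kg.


Sensible heat = cp * dT = 2.09 * 13 = 27.17 kJ/kg
Total per kg = 27.17 + 334 = 361.17 kJ/kg
Q = m * total = 12.5 * 361.17
Q = 4514.6 kJ

4514.6


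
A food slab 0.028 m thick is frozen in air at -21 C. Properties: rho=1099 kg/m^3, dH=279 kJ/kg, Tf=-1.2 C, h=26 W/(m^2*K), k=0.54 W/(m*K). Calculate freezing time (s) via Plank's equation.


dT = -1.2 - (-21) = 19.8 K
term1 = a/(2h) = 0.028/(2*26) = 0.0005384615385
term2 = a^2/(8k) = 0.028^2/(8*0.54) = 0.0001814814815
t = rho*dH*1000/dT * (term1 + term2)
t = 1099*279*1000/19.8 * (0.0005384615385 + 0.0001814814815)
t = 11149 s

11149


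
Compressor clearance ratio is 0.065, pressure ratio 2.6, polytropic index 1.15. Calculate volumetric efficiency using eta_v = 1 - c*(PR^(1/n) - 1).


PR^(1/n) = 2.6^(1/1.15) = 2.29533664
eta_v = 1 - 0.065 * (2.29533664 - 1)
eta_v = 0.9158

0.9158


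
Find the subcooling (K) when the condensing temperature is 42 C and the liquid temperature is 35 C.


Subcooling = T_cond - T_liquid
Subcooling = 42 - 35
Subcooling = 7 K

7


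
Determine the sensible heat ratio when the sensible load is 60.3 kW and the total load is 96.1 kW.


SHR = Q_sensible / Q_total
SHR = 60.3 / 96.1
SHR = 0.627

0.627


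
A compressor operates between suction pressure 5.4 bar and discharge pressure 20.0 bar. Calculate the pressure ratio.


PR = P_high / P_low
PR = 20.0 / 5.4
PR = 3.704

3.704


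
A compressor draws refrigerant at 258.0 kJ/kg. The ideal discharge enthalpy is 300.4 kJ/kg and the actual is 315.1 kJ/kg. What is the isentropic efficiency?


dh_ideal = 300.4 - 258.0 = 42.4 kJ/kg
dh_actual = 315.1 - 258.0 = 57.1 kJ/kg
eta_s = dh_ideal / dh_actual = 42.4 / 57.1
eta_s = 0.7426

0.7426


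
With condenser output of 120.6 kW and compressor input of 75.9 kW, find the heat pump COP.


COP_hp = Q_cond / W
COP_hp = 120.6 / 75.9
COP_hp = 1.589

1.589


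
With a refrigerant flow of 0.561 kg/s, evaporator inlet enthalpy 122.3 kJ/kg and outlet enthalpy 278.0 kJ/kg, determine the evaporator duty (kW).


dh = 278.0 - 122.3 = 155.7 kJ/kg
Q_evap = m_dot * dh = 0.561 * 155.7
Q_evap = 87.35 kW

87.35


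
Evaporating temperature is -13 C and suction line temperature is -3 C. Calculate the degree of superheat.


Superheat = T_suction - T_evap
Superheat = -3 - (-13)
Superheat = 10 K

10


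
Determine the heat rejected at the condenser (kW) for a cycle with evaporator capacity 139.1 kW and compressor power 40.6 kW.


Q_cond = Q_evap + W
Q_cond = 139.1 + 40.6
Q_cond = 179.7 kW

179.7


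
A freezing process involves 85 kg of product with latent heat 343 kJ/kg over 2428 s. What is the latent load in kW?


Q_lat = m * h_fg / t
Q_lat = 85 * 343 / 2428
Q_lat = 12.01 kW

12.01


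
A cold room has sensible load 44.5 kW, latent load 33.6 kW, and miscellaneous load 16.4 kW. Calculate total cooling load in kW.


Q_total = Q_s + Q_l + Q_misc
Q_total = 44.5 + 33.6 + 16.4
Q_total = 94.5 kW

94.5


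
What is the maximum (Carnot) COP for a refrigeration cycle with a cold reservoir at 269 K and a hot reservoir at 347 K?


dT = 347 - 269 = 78 K
COP_carnot = T_cold / dT = 269 / 78
COP_carnot = 3.449

3.449


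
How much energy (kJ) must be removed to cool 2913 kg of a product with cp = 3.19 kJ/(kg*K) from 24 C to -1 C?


dT = 24 - (-1) = 25 K
Q = m * cp * dT = 2913 * 3.19 * 25
Q = 232312 kJ

232312


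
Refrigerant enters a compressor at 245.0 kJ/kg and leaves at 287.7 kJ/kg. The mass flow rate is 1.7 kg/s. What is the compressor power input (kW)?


dh = 287.7 - 245.0 = 42.7 kJ/kg
W = m_dot * dh = 1.7 * 42.7 = 72.59 kW

72.59


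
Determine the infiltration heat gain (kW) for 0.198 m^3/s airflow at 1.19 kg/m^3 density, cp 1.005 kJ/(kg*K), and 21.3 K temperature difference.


Q = V_dot * rho * cp * dT
Q = 0.198 * 1.19 * 1.005 * 21.3
Q = 5.044 kW

5.044


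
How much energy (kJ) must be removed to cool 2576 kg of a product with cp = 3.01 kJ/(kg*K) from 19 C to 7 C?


dT = 19 - (7) = 12 K
Q = m * cp * dT = 2576 * 3.01 * 12
Q = 93045 kJ

93045


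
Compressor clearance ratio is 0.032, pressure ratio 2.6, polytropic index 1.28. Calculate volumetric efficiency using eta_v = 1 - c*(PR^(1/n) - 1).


PR^(1/n) = 2.6^(1/1.28) = 2.10958937
eta_v = 1 - 0.032 * (2.10958937 - 1)
eta_v = 0.9645

0.9645


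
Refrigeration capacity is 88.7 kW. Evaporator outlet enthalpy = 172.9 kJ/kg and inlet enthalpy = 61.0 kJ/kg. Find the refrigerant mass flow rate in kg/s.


dh = 172.9 - 61.0 = 111.9 kJ/kg
m_dot = Q / dh = 88.7 / 111.9 = 0.7927 kg/s

0.7927


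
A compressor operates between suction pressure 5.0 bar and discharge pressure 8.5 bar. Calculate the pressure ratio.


PR = P_high / P_low
PR = 8.5 / 5.0
PR = 1.7

1.7


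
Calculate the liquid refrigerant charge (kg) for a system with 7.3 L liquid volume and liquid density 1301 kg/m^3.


Charge = V * rho / 1000
Charge = 7.3 * 1301 / 1000
Charge = 9.5 kg

9.5


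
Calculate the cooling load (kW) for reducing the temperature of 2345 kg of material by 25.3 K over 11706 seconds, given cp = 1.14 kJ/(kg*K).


Q = m * cp * dT / t
Q = 2345 * 1.14 * 25.3 / 11706
Q = 5.778 kW

5.778


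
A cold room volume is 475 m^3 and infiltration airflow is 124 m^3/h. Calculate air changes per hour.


ACH = flow / volume
ACH = 124 / 475
ACH = 0.261

0.261


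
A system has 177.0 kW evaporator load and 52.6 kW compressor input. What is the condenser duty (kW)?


Q_cond = Q_evap + W
Q_cond = 177.0 + 52.6
Q_cond = 229.6 kW

229.6


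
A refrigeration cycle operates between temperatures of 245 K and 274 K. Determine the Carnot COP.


dT = 274 - 245 = 29 K
COP_carnot = T_cold / dT = 245 / 29
COP_carnot = 8.448

8.448


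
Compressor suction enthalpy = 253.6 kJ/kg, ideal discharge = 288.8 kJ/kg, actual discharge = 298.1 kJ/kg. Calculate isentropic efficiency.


dh_ideal = 288.8 - 253.6 = 35.2 kJ/kg
dh_actual = 298.1 - 253.6 = 44.5 kJ/kg
eta_s = dh_ideal / dh_actual = 35.2 / 44.5
eta_s = 0.791

0.791


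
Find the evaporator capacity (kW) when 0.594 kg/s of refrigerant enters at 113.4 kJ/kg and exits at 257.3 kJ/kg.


dh = 257.3 - 113.4 = 143.9 kJ/kg
Q_evap = m_dot * dh = 0.594 * 143.9
Q_evap = 85.48 kW

85.48


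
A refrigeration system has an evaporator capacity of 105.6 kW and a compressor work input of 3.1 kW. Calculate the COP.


COP = Q_evap / W
COP = 105.6 / 3.1
COP = 34.065

34.065


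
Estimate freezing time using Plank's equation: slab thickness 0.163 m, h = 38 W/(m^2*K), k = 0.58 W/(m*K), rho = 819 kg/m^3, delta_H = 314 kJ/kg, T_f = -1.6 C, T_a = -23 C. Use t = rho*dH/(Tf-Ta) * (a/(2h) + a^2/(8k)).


dT = -1.6 - (-23) = 21.4 K
term1 = a/(2h) = 0.163/(2*38) = 0.002144736842
term2 = a^2/(8k) = 0.163^2/(8*0.58) = 0.005726077586
t = rho*dH*1000/dT * (term1 + term2)
t = 819*314*1000/21.4 * (0.002144736842 + 0.005726077586)
t = 94584 s

94584


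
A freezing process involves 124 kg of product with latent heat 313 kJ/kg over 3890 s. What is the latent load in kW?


Q_lat = m * h_fg / t
Q_lat = 124 * 313 / 3890
Q_lat = 9.98 kW

9.98


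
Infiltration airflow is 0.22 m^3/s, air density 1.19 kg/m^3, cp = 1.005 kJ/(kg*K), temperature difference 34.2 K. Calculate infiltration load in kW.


Q = V_dot * rho * cp * dT
Q = 0.22 * 1.19 * 1.005 * 34.2
Q = 8.998 kW

8.998


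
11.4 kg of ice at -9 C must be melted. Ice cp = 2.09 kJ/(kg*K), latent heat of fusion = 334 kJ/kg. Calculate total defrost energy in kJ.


Sensible heat = cp * dT = 2.09 * 9 = 18.81 kJ/kg
Total per kg = 18.81 + 334 = 352.81 kJ/kg
Q = m * total = 11.4 * 352.81
Q = 4022.0 kJ

4022.0


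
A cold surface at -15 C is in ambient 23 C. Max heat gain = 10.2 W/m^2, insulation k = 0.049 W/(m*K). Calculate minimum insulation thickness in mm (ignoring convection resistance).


dT = 23 - (-15) = 38 K
thickness = k * dT / q_max * 1000
thickness = 0.049 * 38 / 10.2 * 1000
thickness = 182.5 mm

182.5


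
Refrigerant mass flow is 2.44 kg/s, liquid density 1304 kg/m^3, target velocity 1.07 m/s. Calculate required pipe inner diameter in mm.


A = m_dot / (rho * v) = 2.44 / (1304 * 1.07) = 0.001748752938 m^2
d = sqrt(4*A/pi) * 1000
d = 47.2 mm

47.2


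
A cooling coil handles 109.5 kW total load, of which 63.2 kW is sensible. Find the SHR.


SHR = Q_sensible / Q_total
SHR = 63.2 / 109.5
SHR = 0.577

0.577


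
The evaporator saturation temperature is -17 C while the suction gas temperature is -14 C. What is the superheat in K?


Superheat = T_suction - T_evap
Superheat = -14 - (-17)
Superheat = 3 K

3


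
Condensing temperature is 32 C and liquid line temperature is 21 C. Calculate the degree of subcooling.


Subcooling = T_cond - T_liquid
Subcooling = 32 - 21
Subcooling = 11 K

11


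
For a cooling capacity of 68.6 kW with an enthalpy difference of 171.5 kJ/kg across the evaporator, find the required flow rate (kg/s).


m_dot = Q / dh
m_dot = 68.6 / 171.5
m_dot = 0.4 kg/s

0.4


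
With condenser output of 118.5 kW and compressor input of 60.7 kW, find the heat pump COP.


COP_hp = Q_cond / W
COP_hp = 118.5 / 60.7
COP_hp = 1.952

1.952


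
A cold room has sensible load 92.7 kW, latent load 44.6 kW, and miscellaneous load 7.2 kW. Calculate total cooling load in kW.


Q_total = Q_s + Q_l + Q_misc
Q_total = 92.7 + 44.6 + 7.2
Q_total = 144.5 kW

144.5


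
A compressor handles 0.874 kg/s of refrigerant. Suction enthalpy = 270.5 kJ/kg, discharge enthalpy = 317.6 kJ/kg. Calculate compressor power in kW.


dh = 317.6 - 270.5 = 47.1 kJ/kg
W = m_dot * dh = 0.874 * 47.1 = 41.17 kW

41.17


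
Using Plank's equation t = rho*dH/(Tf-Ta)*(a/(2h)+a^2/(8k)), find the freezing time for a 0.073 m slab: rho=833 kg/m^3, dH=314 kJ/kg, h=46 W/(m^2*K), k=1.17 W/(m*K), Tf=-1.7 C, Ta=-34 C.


dT = -1.7 - (-34) = 32.3 K
term1 = a/(2h) = 0.073/(2*46) = 0.0007934782609
term2 = a^2/(8k) = 0.073^2/(8*1.17) = 0.0005693376068
t = rho*dH*1000/dT * (term1 + term2)
t = 833*314*1000/32.3 * (0.0007934782609 + 0.0005693376068)
t = 11036 s

11036


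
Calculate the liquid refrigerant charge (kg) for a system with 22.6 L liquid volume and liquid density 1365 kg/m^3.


Charge = V * rho / 1000
Charge = 22.6 * 1365 / 1000
Charge = 30.85 kg

30.85


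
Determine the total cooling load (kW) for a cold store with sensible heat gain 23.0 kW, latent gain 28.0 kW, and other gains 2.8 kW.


Q_total = Q_s + Q_l + Q_misc
Q_total = 23.0 + 28.0 + 2.8
Q_total = 53.8 kW

53.8


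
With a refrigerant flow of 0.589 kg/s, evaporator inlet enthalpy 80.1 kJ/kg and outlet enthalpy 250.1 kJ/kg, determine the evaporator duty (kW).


dh = 250.1 - 80.1 = 170.0 kJ/kg
Q_evap = m_dot * dh = 0.589 * 170.0
Q_evap = 100.13 kW

100.13


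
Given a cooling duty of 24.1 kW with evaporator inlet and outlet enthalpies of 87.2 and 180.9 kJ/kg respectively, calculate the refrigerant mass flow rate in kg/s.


dh = 180.9 - 87.2 = 93.7 kJ/kg
m_dot = Q / dh = 24.1 / 93.7 = 0.2572 kg/s

0.2572


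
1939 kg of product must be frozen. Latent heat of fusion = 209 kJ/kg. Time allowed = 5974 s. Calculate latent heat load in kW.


Q_lat = m * h_fg / t
Q_lat = 1939 * 209 / 5974
Q_lat = 67.84 kW

67.84


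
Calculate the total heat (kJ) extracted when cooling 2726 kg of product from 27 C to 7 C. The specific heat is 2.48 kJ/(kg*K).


dT = 27 - (7) = 20 K
Q = m * cp * dT = 2726 * 2.48 * 20
Q = 135210 kJ

135210


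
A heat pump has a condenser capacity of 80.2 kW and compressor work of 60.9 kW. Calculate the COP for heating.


COP_hp = Q_cond / W
COP_hp = 80.2 / 60.9
COP_hp = 1.317

1.317


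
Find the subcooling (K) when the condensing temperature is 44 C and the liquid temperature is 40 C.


Subcooling = T_cond - T_liquid
Subcooling = 44 - 40
Subcooling = 4 K

4


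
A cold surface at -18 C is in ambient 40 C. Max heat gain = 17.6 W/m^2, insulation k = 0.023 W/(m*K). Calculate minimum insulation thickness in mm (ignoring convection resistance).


dT = 40 - (-18) = 58 K
thickness = k * dT / q_max * 1000
thickness = 0.023 * 58 / 17.6 * 1000
thickness = 75.8 mm

75.8


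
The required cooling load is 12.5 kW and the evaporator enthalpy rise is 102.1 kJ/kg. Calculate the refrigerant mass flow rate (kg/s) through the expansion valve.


m_dot = Q / dh
m_dot = 12.5 / 102.1
m_dot = 0.1224 kg/s

0.1224


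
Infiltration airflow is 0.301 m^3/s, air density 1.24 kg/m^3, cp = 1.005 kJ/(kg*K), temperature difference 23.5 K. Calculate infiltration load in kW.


Q = V_dot * rho * cp * dT
Q = 0.301 * 1.24 * 1.005 * 23.5
Q = 8.815 kW

8.815


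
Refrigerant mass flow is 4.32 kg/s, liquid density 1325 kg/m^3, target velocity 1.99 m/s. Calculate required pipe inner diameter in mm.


A = m_dot / (rho * v) = 4.32 / (1325 * 1.99) = 0.001638380582 m^2
d = sqrt(4*A/pi) * 1000
d = 45.7 mm

45.7


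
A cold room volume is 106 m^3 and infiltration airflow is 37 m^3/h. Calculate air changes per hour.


ACH = flow / volume
ACH = 37 / 106
ACH = 0.349

0.349


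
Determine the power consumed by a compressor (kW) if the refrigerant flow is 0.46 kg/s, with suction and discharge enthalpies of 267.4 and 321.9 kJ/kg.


dh = 321.9 - 267.4 = 54.5 kJ/kg
W = m_dot * dh = 0.46 * 54.5 = 25.07 kW

25.07


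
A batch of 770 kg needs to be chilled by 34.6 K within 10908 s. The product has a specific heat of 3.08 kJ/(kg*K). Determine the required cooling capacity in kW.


Q = m * cp * dT / t
Q = 770 * 3.08 * 34.6 / 10908
Q = 7.523 kW

7.523


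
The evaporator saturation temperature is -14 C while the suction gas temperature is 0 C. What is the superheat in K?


Superheat = T_suction - T_evap
Superheat = 0 - (-14)
Superheat = 14 K

14


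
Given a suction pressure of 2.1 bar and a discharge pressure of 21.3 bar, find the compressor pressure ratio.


PR = P_high / P_low
PR = 21.3 / 2.1
PR = 10.143

10.143


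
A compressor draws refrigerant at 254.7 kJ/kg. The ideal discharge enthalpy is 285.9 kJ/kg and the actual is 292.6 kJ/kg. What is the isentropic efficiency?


dh_ideal = 285.9 - 254.7 = 31.2 kJ/kg
dh_actual = 292.6 - 254.7 = 37.9 kJ/kg
eta_s = dh_ideal / dh_actual = 31.2 / 37.9
eta_s = 0.8232

0.8232


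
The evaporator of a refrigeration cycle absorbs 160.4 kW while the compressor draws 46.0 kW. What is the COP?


COP = Q_evap / W
COP = 160.4 / 46.0
COP = 3.487

3.487


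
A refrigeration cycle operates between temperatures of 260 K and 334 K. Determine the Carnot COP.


dT = 334 - 260 = 74 K
COP_carnot = T_cold / dT = 260 / 74
COP_carnot = 3.514

3.514


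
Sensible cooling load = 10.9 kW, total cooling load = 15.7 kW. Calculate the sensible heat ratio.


SHR = Q_sensible / Q_total
SHR = 10.9 / 15.7
SHR = 0.694

0.694


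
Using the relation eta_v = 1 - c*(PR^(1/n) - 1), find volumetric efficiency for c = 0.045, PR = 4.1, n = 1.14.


PR^(1/n) = 4.1^(1/1.14) = 3.44770183
eta_v = 1 - 0.045 * (3.44770183 - 1)
eta_v = 0.8899

0.8899


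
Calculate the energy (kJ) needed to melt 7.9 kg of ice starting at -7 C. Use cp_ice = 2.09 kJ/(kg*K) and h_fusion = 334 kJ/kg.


Sensible heat = cp * dT = 2.09 * 7 = 14.63 kJ/kg
Total per kg = 14.63 + 334 = 348.63 kJ/kg
Q = m * total = 7.9 * 348.63
Q = 2754.2 kJ

2754.2


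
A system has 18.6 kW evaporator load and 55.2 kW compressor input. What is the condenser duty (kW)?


Q_cond = Q_evap + W
Q_cond = 18.6 + 55.2
Q_cond = 73.8 kW

73.8


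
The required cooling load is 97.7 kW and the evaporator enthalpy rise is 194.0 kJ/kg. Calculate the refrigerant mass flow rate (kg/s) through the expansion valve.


m_dot = Q / dh
m_dot = 97.7 / 194.0
m_dot = 0.5036 kg/s

0.5036


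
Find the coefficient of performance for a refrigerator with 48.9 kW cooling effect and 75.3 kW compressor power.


COP = Q_evap / W
COP = 48.9 / 75.3
COP = 0.649

0.649


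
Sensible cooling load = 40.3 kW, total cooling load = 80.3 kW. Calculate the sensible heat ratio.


SHR = Q_sensible / Q_total
SHR = 40.3 / 80.3
SHR = 0.502

0.502


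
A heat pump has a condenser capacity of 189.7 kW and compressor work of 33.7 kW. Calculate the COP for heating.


COP_hp = Q_cond / W
COP_hp = 189.7 / 33.7
COP_hp = 5.629

5.629


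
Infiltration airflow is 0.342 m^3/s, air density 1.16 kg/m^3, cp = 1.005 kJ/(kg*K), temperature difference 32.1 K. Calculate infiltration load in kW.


Q = V_dot * rho * cp * dT
Q = 0.342 * 1.16 * 1.005 * 32.1
Q = 12.798 kW

12.798


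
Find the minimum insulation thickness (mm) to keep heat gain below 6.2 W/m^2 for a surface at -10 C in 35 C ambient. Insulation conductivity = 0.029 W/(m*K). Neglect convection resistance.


dT = 35 - (-10) = 45 K
thickness = k * dT / q_max * 1000
thickness = 0.029 * 45 / 6.2 * 1000
thickness = 210.5 mm

210.5


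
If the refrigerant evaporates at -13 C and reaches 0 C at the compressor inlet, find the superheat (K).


Superheat = T_suction - T_evap
Superheat = 0 - (-13)
Superheat = 13 K

13
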